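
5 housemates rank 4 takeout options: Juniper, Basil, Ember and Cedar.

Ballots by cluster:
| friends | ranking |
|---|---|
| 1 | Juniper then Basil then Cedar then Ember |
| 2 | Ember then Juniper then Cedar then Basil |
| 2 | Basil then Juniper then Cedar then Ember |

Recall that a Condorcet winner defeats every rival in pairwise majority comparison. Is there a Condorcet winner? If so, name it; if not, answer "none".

Juniper

Head-to-head results (5 friends):
Juniper vs Basil: 3 to 2, Juniper.
Juniper vs Ember: Juniper is ranked higher on 1+2 = 3 ballots, Ember on 2. Juniper wins 3–2.
Juniper vs Cedar: Juniper is ranked higher on 1+2+2 = 5 ballots, Cedar on 0. Juniper wins 5–0.
Basil vs Ember: 3 to 2, Basil.
Basil vs Cedar: Basil preferred on 1+2 = 3 ballots; Basil wins 3–2.
Ember vs Cedar: 2 to 3, Cedar.
Juniper wins every pairwise contest, so Juniper is the Condorcet winner.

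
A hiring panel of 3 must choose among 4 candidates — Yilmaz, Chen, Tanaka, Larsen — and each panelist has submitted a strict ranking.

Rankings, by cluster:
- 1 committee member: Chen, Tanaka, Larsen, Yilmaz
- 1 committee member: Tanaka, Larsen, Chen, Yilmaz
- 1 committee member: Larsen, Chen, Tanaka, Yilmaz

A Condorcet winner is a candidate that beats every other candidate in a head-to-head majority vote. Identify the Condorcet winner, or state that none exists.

Check each pair by majority over 3 ballots:
Yilmaz–Chen: Chen 3–0.
Yilmaz vs Tanaka: Tanaka, 3–0.
Yilmaz vs Larsen: Yilmaz preferred on 0 ballots; Larsen wins 3–0.
Chen vs Tanaka: Chen preferred on 1+1 = 2 ballots; Chen wins 2–1.
Chen vs Larsen: Larsen, 2–1.
Tanaka vs Larsen: Tanaka, 2–1.
Each candidate drops at least one matchup (Yilmaz loses to Chen; Chen loses to Larsen; Tanaka loses to Chen; Larsen loses to Tanaka); the cycle Chen → Tanaka → Larsen → Chen rules out a Condorcet winner.

none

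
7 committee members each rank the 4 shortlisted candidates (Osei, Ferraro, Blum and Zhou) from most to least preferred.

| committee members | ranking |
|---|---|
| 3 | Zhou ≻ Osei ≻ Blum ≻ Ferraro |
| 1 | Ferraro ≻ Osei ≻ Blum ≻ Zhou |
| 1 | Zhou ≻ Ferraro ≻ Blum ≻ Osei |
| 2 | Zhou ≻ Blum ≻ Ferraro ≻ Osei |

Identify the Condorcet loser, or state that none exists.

Pairwise majorities:
Osei–Ferraro: Ferraro 4–3.
Osei vs Blum: 3+1 = 4 for Osei, 3 for Blum — Osei by 4–3.
Osei vs Zhou: Zhou wins 6–1.
Ferraro vs Blum: Ferraro is ranked higher on 1+1 = 2 ballots, Blum on 5. Blum wins 5–2.
Ferraro vs Zhou: Zhou, 6–1.
Blum vs Zhou: Blum is ranked higher on 1 ballot, Zhou on 6. Zhou wins 6–1.
Each candidate has at least one pairwise win (Osei beats Blum; Ferraro beats Osei; Blum beats Ferraro; Zhou beats Osei) — no Condorcet loser.

none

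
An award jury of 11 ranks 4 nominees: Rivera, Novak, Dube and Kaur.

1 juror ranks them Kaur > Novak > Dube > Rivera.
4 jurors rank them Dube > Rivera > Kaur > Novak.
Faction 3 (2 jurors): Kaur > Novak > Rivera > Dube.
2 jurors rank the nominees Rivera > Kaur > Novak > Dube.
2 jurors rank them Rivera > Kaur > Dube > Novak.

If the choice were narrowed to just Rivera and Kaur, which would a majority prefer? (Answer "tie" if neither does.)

Ballots ranking Rivera above Kaur: 4 + 2 + 2 = 8.
Ballots ranking Kaur above Rivera: 11 − 8 = 3.
Rivera wins the head-to-head 8–3.

Rivera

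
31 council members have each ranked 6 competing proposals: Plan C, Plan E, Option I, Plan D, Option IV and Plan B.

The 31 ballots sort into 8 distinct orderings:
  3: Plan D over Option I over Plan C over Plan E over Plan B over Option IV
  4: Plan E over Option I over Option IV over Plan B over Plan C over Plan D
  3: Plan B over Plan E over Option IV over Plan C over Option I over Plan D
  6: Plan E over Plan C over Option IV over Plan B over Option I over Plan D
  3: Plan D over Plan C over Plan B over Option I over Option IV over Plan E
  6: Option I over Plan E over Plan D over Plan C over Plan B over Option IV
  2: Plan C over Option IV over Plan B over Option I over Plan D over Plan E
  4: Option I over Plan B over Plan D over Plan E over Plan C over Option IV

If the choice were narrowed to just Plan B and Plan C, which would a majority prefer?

Plan C

Ballots ranking Plan B above Plan C: 4 + 3 + 4 = 11.
Ballots ranking Plan C above Plan B: 31 − 11 = 20.
Plan C wins the head-to-head 20–11.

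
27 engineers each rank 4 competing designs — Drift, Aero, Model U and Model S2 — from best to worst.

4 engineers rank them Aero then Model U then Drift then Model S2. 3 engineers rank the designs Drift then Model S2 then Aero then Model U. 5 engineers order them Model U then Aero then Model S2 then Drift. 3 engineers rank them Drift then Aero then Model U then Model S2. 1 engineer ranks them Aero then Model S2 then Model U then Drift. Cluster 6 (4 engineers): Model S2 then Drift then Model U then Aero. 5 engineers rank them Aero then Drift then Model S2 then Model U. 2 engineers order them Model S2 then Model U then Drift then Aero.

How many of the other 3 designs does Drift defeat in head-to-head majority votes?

2

Drift against each rival (27 engineers):
Drift vs Aero: Aero wins 15–12.
Drift vs Model U: Drift is ranked higher on 3+3+4+5 = 15 ballots, Model U on 12. Drift wins 15–12.
Drift vs Model S2: Drift is ranked higher on 4+3+3+5 = 15 ballots, Model S2 on 12. Drift wins 15–12.
Drift beats Model U, Model S2; loses to Aero — 2 pairwise wins.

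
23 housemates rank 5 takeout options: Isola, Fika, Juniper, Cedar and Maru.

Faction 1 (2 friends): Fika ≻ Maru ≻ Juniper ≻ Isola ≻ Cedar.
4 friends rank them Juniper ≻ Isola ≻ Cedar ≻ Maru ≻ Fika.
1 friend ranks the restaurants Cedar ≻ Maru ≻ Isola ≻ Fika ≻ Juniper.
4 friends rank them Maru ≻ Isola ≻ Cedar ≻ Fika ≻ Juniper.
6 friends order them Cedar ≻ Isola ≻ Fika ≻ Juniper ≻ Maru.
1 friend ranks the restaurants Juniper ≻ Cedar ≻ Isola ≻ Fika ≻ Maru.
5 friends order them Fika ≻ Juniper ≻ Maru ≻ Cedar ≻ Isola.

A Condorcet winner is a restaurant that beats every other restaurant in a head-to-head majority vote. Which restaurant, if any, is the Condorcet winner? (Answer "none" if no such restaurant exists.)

Head-to-head results (23 friends):
Isola vs Fika: Isola wins 16–7.
Isola–Juniper: Juniper 12–11.
Isola vs Cedar: Cedar wins 13–10.
Isola vs Maru: Maru wins 12–11.
Fika vs Juniper: Fika, 18–5.
Fika vs Cedar: Cedar wins 16–7.
Fika–Maru: Fika 14–9.
Juniper–Cedar: Juniper 12–11.
Juniper vs Maru: Juniper wins 16–7.
Cedar vs Maru: Cedar wins 12–11.
Every restaurant loses at least once (Isola loses to Juniper; Fika loses to Isola; Juniper loses to Fika; Cedar loses to Juniper; Maru loses to Fika). The majority relation contains the cycle Isola beats Fika beats Juniper beats Isola, so there is no Condorcet winner.

none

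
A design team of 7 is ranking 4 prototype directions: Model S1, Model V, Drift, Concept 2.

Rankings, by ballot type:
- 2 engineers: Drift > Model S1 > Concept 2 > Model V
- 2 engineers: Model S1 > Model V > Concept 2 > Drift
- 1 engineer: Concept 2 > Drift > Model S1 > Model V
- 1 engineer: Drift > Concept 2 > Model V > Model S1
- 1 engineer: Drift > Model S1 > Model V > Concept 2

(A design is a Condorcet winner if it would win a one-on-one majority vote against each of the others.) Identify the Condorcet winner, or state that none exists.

Drift

Head-to-head results (7 engineers):
Model S1–Model V: Model S1 6–1.
Model S1 vs Drift: Drift wins 5–2.
Model S1 vs Concept 2: Model S1 wins 5–2.
Model V–Drift: Drift 5–2.
Model V vs Concept 2: Concept 2, 4–3.
Drift vs Concept 2: 4 to 3, Drift.
Drift defeats every rival head-to-head and is the Condorcet winner.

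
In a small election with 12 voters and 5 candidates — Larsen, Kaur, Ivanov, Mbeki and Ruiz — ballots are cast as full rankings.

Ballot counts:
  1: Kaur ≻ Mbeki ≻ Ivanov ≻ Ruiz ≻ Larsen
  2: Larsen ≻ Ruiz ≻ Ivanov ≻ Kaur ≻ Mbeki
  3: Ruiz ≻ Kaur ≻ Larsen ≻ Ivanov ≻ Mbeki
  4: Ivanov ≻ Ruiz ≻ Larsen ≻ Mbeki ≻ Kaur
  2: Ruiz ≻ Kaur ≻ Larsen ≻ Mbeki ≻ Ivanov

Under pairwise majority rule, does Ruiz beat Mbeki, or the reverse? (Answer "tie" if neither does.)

Ballots ranking Ruiz above Mbeki: 2 + 3 + 4 + 2 = 11.
Ballots ranking Mbeki above Ruiz: 12 − 11 = 1.
Ruiz wins the head-to-head 11–1.

Ruiz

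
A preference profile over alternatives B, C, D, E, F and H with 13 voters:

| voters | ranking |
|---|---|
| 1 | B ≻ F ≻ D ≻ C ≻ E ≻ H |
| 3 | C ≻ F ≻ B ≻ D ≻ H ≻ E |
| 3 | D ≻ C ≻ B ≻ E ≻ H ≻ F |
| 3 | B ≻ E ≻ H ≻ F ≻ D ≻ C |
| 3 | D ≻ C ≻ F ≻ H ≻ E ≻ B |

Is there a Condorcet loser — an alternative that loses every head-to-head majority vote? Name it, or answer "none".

Head-to-head results (13 voters):
B vs C: C, 9–4.
B vs D: B, 7–6.
B vs E: B preferred on 1+3+3+3 = 10 ballots; B wins 10–3.
B vs F: B preferred on 1+3+3 = 7 ballots; B wins 7–6.
B vs H: B wins 10–3.
C vs D: C preferred on 3 ballots; D wins 10–3.
C vs E: C, 10–3.
C vs F: C wins 9–4.
C vs H: C is ranked higher on 1+3+3+3 = 10 ballots, H on 3. C wins 10–3.
D vs E: D, 10–3.
D vs F: F, 7–6.
D vs H: 1+3+3+3 = 10 for D, 3 for H — D by 10–3.
E vs F: E preferred on 3+3 = 6 ballots; F wins 7–6.
E–H: E 7–6.
F vs H: F, 7–6.
H is beaten in every head-to-head and is the Condorcet loser.

H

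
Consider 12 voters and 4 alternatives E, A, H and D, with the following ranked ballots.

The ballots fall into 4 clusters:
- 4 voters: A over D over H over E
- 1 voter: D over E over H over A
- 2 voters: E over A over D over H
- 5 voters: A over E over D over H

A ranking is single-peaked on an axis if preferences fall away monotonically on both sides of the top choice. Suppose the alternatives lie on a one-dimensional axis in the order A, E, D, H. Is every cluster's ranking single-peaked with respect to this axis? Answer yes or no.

no

Axis positions: A=1, E=2, D=3, H=4.
Cluster 1: ranking walks positions 1-3-4-2; D is ranked above E even though E lies between D and the peak A on the axis — preferences dip and rise again. Not single-peaked.
Cluster 2 (peak D at position 3): ranking walks positions 3-2-4-1, expanding outward from the peak — single-peaked.
Cluster 3 (peak E at position 2): ranking walks positions 2-1-3-4, expanding outward from the peak — single-peaked.
Cluster 4 (peak A at position 1): ranking walks positions 1-2-3-4, expanding outward from the peak — single-peaked.
Cluster 1 violates single-peakedness, so the profile is not single-peaked on this axis.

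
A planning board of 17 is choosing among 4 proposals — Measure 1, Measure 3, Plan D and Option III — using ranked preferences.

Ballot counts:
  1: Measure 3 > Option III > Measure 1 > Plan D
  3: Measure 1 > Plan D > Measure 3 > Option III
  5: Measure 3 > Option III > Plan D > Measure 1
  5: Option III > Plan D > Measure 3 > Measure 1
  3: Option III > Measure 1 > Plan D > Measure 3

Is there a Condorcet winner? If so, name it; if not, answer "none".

Check each pair by majority over 17 ballots:
Measure 1–Measure 3: Measure 3 11–6.
Measure 1–Plan D: Plan D 10–7.
Measure 1 vs Option III: Option III wins 14–3.
Measure 3–Plan D: Plan D 11–6.
Measure 3 vs Option III: Measure 3, 9–8.
Plan D vs Option III: Option III wins 14–3.
Every option loses at least once (Measure 1 loses to Measure 3; Measure 3 loses to Plan D; Plan D loses to Option III; Option III loses to Measure 3). The majority relation contains the cycle Measure 3 beats Option III beats Plan D beats Measure 3, so there is no Condorcet winner.

none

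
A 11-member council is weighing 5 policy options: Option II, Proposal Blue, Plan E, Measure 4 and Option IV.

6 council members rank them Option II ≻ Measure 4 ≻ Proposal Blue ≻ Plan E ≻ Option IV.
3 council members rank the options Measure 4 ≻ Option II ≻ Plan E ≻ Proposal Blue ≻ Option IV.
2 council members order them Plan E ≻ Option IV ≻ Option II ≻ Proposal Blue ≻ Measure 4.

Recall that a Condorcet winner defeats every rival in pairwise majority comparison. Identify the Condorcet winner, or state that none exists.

Check each pair by majority over 11 ballots:
Option II vs Proposal Blue: Option II preferred on 6+3+2 = 11 ballots; Option II wins 11–0.
Option II vs Plan E: Option II is ranked higher on 6+3 = 9 ballots, Plan E on 2. Option II wins 9–2.
Option II vs Measure 4: Option II is ranked higher on 6+2 = 8 ballots, Measure 4 on 3. Option II wins 8–3.
Option II vs Option IV: Option II is ranked higher on 6+3 = 9 ballots, Option IV on 2. Option II wins 9–2.
Proposal Blue vs Plan E: 6 for Proposal Blue, 5 for Plan E — Proposal Blue by 6–5.
Proposal Blue vs Measure 4: Proposal Blue preferred on 2 ballots; Measure 4 wins 9–2.
Proposal Blue vs Option IV: Proposal Blue is ranked higher on 6+3 = 9 ballots, Option IV on 2. Proposal Blue wins 9–2.
Plan E vs Measure 4: Plan E preferred on 2 ballots; Measure 4 wins 9–2.
Plan E vs Option IV: Plan E preferred on 6+3+2 = 11 ballots; Plan E wins 11–0.
Measure 4 vs Option IV: Measure 4 preferred on 6+3 = 9 ballots; Measure 4 wins 9–2.
Only Option II has no losses; Option II is the Condorcet winner.

Option II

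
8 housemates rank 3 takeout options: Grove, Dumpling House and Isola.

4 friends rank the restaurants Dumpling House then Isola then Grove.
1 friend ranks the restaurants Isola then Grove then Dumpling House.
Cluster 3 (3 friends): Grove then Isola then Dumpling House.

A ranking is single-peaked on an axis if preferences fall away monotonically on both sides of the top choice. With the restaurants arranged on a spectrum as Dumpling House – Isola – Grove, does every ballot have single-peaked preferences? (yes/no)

yes

Axis positions: Dumpling House=1, Isola=2, Grove=3.
Cluster 1 (peak Dumpling House at position 1): ranking walks positions 1-2-3, expanding outward from the peak — single-peaked.
Cluster 2 (peak Isola at position 2): ranking walks positions 2-3-1, expanding outward from the peak — single-peaked.
Cluster 3 (peak Grove at position 3): ranking walks positions 3-2-1, expanding outward from the peak — single-peaked.
Every ranking is single-peaked on this axis.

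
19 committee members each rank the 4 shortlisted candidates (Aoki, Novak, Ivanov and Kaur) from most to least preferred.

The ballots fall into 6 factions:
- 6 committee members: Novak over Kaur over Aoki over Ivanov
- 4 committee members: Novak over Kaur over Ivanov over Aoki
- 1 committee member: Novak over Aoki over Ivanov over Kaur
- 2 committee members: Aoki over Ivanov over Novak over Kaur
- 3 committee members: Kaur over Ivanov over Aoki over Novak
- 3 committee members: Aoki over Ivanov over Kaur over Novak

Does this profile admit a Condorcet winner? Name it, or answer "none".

Novak

Check each pair by majority over 19 ballots:
Aoki–Novak: Novak 11–8.
Aoki vs Ivanov: Aoki, 12–7.
Aoki vs Kaur: Kaur wins 13–6.
Novak vs Ivanov: Novak, 11–8.
Novak–Kaur: Novak 13–6.
Ivanov vs Kaur: Kaur, 13–6.
Novak wins every pairwise contest, so Novak is the Condorcet winner.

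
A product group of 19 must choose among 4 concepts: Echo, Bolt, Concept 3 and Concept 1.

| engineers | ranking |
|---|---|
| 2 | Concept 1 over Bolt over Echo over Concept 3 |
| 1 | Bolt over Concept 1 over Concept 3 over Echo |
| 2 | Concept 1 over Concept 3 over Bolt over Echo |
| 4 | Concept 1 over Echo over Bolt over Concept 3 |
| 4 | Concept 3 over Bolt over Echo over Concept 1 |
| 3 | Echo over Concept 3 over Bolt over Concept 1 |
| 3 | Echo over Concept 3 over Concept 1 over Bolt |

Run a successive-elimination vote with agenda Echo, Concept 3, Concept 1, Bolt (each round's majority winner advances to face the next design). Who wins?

Echo

Round 1: Echo vs Concept 3 — 12–7, Echo advances.
Round 2: Echo vs Concept 1 — 10–9, Echo advances.
Round 3: Echo vs Bolt — 10–9, Echo advances.
The agenda winner is Echo.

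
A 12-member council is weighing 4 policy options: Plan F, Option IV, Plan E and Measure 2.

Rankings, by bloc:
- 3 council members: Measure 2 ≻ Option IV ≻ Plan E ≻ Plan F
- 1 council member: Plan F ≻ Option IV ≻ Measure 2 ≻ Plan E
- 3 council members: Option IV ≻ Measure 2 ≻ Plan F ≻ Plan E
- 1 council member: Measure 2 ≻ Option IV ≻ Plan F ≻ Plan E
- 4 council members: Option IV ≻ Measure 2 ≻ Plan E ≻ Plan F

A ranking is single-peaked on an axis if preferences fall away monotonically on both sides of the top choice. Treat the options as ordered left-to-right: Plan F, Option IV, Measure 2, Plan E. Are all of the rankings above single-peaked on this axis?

Axis positions: Plan F=1, Option IV=2, Measure 2=3, Plan E=4.
Bloc 1 (peak Measure 2 at position 3): ranking walks positions 3-2-4-1, expanding outward from the peak — single-peaked.
Bloc 2 (peak Plan F at position 1): ranking walks positions 1-2-3-4, expanding outward from the peak — single-peaked.
Bloc 3 (peak Option IV at position 2): ranking walks positions 2-3-1-4, expanding outward from the peak — single-peaked.
Bloc 4 (peak Measure 2 at position 3): ranking walks positions 3-2-1-4, expanding outward from the peak — single-peaked.
Bloc 5 (peak Option IV at position 2): ranking walks positions 2-3-4-1, expanding outward from the peak — single-peaked.
Every ranking is single-peaked on this axis.

yes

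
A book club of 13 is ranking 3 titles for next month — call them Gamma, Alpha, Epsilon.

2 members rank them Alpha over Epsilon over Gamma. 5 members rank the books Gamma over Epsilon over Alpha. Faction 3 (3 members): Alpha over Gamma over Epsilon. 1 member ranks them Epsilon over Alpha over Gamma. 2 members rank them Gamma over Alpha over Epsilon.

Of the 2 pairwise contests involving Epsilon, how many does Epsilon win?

Epsilon against each rival (13 members):
Epsilon vs Gamma: Gamma wins 10–3.
Epsilon vs Alpha: 6 to 7, Alpha.
Epsilon beats no one; loses to Gamma, Alpha — 0 pairwise wins.

0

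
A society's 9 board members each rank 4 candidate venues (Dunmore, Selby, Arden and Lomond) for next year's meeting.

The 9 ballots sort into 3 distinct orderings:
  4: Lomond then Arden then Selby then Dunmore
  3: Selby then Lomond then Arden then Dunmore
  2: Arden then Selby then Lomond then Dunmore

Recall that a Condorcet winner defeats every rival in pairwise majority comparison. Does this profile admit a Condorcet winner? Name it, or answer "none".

none

Head-to-head results (9 organisers):
Dunmore vs Selby: Selby wins 9–0.
Dunmore vs Arden: Arden wins 9–0.
Dunmore–Lomond: Lomond 9–0.
Selby vs Arden: Arden wins 6–3.
Selby vs Lomond: Selby wins 5–4.
Arden vs Lomond: Lomond wins 7–2.
No city is unbeaten: Dunmore loses to Selby; Selby loses to Arden; Arden loses to Lomond; Lomond loses to Selby. In particular Selby > Lomond > Arden > Selby is a majority cycle — no Condorcet winner exists.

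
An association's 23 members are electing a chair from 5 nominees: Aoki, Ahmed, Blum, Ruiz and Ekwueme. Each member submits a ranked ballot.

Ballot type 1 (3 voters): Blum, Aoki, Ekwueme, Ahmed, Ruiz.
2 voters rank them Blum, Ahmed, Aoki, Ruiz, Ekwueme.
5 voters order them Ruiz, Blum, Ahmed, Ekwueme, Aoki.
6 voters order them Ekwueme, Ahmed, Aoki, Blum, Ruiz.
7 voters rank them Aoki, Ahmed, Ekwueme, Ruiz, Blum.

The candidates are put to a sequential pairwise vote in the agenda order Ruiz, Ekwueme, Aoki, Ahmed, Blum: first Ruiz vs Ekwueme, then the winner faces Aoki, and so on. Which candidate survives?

Round 1: Ruiz vs Ekwueme — 7–16, Ekwueme advances.
Round 2: Ekwueme vs Aoki — 11–12, Aoki advances.
Round 3: Aoki vs Ahmed — 10–13, Ahmed advances.
Round 4: Ahmed vs Blum — 13–10, Ahmed advances.
Ahmed survives the agenda.

Ahmed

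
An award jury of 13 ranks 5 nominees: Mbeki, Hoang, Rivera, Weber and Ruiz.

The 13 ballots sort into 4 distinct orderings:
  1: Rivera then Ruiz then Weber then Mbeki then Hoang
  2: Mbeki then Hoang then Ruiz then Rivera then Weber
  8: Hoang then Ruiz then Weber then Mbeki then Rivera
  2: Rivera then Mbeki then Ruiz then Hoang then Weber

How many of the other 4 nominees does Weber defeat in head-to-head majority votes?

Weber against each rival (13 jurors):
Weber vs Mbeki: Weber wins 9–4.
Weber vs Hoang: 1 for Weber, 12 for Hoang — Hoang by 12–1.
Weber vs Rivera: Weber wins 8–5.
Weber–Ruiz: Ruiz 13–0.
Weber beats Mbeki, Rivera; loses to Hoang, Ruiz — 2 pairwise wins.

2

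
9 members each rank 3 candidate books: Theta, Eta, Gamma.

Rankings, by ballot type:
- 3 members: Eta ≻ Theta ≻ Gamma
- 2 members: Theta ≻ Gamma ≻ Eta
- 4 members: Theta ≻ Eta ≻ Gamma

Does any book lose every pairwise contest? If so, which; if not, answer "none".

Gamma

Pairwise majorities:
Theta vs Eta: 2+4 = 6 for Theta, 3 for Eta — Theta by 6–3.
Theta vs Gamma: Theta wins 9–0.
Eta vs Gamma: Eta, 7–2.
Gamma loses to every other book — it is the Condorcet loser.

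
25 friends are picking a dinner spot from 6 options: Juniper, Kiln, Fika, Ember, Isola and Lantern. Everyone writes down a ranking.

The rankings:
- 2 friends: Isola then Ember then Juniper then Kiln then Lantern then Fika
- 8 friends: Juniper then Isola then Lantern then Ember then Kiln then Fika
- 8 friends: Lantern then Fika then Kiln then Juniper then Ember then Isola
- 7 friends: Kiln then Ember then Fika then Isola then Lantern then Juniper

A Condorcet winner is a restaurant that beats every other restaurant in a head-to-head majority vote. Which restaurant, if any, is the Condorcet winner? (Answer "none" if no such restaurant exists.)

none

Check each pair by majority over 25 ballots:
Juniper vs Kiln: 2+8 = 10 for Juniper, 15 for Kiln — Kiln by 15–10.
Juniper vs Fika: 10 to 15, Fika.
Juniper vs Ember: Juniper wins 16–9.
Juniper vs Isola: Juniper wins 16–9.
Juniper vs Lantern: Lantern, 15–10.
Kiln vs Fika: 17 to 8, Kiln.
Kiln vs Ember: Kiln, 15–10.
Kiln vs Isola: Kiln preferred on 8+7 = 15 ballots; Kiln wins 15–10.
Kiln vs Lantern: Kiln preferred on 2+7 = 9 ballots; Lantern wins 16–9.
Fika vs Ember: Ember wins 17–8.
Fika vs Isola: Fika wins 15–10.
Fika vs Lantern: Lantern wins 18–7.
Ember vs Isola: 15 to 10, Ember.
Ember vs Lantern: Lantern wins 16–9.
Isola vs Lantern: 2+8+7 = 17 for Isola, 8 for Lantern — Isola by 17–8.
Every restaurant loses at least once (Juniper loses to Kiln; Kiln loses to Lantern; Fika loses to Kiln; Ember loses to Juniper; Isola loses to Juniper; Lantern loses to Isola). The majority relation contains the cycle Juniper → Ember → Fika → Juniper, so there is no Condorcet winner.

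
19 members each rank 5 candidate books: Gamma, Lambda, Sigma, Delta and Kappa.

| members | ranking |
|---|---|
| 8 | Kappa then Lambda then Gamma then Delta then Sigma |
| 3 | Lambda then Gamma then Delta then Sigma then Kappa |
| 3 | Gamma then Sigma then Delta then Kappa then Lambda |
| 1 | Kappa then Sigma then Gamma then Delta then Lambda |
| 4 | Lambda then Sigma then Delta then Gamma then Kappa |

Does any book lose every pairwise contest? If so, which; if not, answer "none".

none

Pairwise majorities:
Gamma vs Lambda: Lambda wins 15–4.
Gamma vs Sigma: 8+3+3 = 14 for Gamma, 5 for Sigma — Gamma by 14–5.
Gamma vs Delta: Gamma wins 15–4.
Gamma vs Kappa: 10 to 9, Gamma.
Lambda–Sigma: Lambda 15–4.
Lambda vs Delta: Lambda preferred on 8+3+4 = 15 ballots; Lambda wins 15–4.
Lambda vs Kappa: Kappa wins 12–7.
Sigma–Delta: Delta 11–8.
Sigma vs Kappa: 3+3+4 = 10 for Sigma, 9 for Kappa — Sigma by 10–9.
Delta–Kappa: Delta 10–9.
Every book wins at least one matchup (Gamma beats Sigma; Lambda beats Gamma; Sigma beats Kappa; Delta beats Sigma; Kappa beats Lambda), so there is no Condorcet loser.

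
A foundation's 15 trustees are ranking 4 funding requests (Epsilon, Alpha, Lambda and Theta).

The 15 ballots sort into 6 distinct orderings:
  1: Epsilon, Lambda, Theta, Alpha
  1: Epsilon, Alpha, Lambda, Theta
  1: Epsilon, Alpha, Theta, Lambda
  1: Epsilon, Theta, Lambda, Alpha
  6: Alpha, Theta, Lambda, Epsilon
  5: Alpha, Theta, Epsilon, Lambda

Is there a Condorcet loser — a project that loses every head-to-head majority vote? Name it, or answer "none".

Lambda

Head-to-head results (15 reviewers):
Epsilon vs Alpha: 4 to 11, Alpha.
Epsilon vs Lambda: Epsilon preferred on 1+1+1+1+5 = 9 ballots; Epsilon wins 9–6.
Epsilon–Theta: Theta 11–4.
Alpha–Lambda: Alpha 13–2.
Alpha vs Theta: Alpha wins 13–2.
Lambda vs Theta: 2 to 13, Theta.
Only Lambda has no wins; Lambda is the Condorcet loser.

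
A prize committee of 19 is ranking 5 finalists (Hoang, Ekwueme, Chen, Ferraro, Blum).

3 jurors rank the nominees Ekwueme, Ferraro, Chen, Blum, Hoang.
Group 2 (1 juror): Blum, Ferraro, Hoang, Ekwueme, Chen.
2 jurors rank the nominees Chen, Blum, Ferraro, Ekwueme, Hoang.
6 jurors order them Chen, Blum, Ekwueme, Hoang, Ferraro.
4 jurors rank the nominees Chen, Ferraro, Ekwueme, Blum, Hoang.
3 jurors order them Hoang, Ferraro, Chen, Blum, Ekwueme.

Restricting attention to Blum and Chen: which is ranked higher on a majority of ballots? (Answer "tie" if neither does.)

Chen

Ballots ranking Blum above Chen: 1.
Ballots ranking Chen above Blum: 19 − 1 = 18.
Chen wins the head-to-head 18–1.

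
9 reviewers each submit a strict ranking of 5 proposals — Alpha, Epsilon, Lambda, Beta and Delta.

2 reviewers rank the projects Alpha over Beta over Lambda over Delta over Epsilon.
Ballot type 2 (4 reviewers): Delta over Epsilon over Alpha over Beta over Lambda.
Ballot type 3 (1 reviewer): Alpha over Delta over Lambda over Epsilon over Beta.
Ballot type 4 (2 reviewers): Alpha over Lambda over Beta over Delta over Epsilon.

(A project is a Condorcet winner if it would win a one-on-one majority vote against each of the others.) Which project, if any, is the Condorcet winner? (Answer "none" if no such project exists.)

Alpha

Check each pair by majority over 9 ballots:
Alpha vs Epsilon: 5 to 4, Alpha.
Alpha vs Lambda: 9 to 0, Alpha.
Alpha vs Beta: 2+4+1+2 = 9 for Alpha, 0 for Beta — Alpha by 9–0.
Alpha vs Delta: Alpha is ranked higher on 2+1+2 = 5 ballots, Delta on 4. Alpha wins 5–4.
Epsilon vs Lambda: 4 for Epsilon, 5 for Lambda — Lambda by 5–4.
Epsilon vs Beta: Epsilon is ranked higher on 4+1 = 5 ballots, Beta on 4. Epsilon wins 5–4.
Epsilon vs Delta: 0 to 9, Delta.
Lambda vs Beta: Lambda is ranked higher on 1+2 = 3 ballots, Beta on 6. Beta wins 6–3.
Lambda vs Delta: Lambda is ranked higher on 2+2 = 4 ballots, Delta on 5. Delta wins 5–4.
Beta vs Delta: 2+2 = 4 for Beta, 5 for Delta — Delta by 5–4.
Alpha wins every pairwise contest, so Alpha is the Condorcet winner.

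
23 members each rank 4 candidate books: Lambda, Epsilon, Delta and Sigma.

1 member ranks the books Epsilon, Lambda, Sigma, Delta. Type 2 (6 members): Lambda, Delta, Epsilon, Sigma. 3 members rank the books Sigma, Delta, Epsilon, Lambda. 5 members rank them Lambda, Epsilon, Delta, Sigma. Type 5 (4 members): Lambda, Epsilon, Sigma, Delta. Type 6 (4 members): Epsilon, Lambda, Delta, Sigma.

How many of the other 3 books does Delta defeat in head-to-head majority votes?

Delta against each rival (23 members):
Delta vs Lambda: Delta is ranked higher on 3 ballots, Lambda on 20. Lambda wins 20–3.
Delta vs Epsilon: Epsilon, 14–9.
Delta–Sigma: Delta 15–8.
Delta beats Sigma; loses to Lambda, Epsilon — 1 pairwise win.

1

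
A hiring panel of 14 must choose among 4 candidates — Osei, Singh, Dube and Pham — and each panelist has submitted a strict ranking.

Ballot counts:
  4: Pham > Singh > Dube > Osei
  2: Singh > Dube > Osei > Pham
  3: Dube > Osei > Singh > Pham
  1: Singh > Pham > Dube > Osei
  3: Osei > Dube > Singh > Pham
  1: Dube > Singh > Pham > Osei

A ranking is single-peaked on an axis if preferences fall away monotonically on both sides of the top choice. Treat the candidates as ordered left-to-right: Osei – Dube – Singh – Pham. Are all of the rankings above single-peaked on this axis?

yes

Axis positions: Osei=1, Dube=2, Singh=3, Pham=4.
Group 1 (peak Pham at position 4): ranking walks positions 4-3-2-1, expanding outward from the peak — single-peaked.
Group 2 (peak Singh at position 3): ranking walks positions 3-2-1-4, expanding outward from the peak — single-peaked.
Group 3 (peak Dube at position 2): ranking walks positions 2-1-3-4, expanding outward from the peak — single-peaked.
Group 4 (peak Singh at position 3): ranking walks positions 3-4-2-1, expanding outward from the peak — single-peaked.
Group 5 (peak Osei at position 1): ranking walks positions 1-2-3-4, expanding outward from the peak — single-peaked.
Group 6 (peak Dube at position 2): ranking walks positions 2-3-4-1, expanding outward from the peak — single-peaked.
Every ranking is single-peaked on this axis.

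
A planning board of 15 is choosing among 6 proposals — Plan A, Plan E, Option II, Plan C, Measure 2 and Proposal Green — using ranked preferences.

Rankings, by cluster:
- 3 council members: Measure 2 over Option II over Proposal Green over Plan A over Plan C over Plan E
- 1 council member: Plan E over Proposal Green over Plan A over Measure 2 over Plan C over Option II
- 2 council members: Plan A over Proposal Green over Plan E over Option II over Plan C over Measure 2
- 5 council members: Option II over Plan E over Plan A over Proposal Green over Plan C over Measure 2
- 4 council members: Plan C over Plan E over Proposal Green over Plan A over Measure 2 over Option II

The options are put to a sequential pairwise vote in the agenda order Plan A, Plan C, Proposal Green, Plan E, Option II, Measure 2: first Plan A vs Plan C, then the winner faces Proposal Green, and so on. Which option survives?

Measure 2

Round 1: Plan A vs Plan C — 11–4, Plan A advances.
Round 2: Plan A vs Proposal Green — 7–8, Proposal Green advances.
Round 3: Proposal Green vs Plan E — 5–10, Plan E advances.
Round 4: Plan E vs Option II — 7–8, Option II advances.
Round 5: Option II vs Measure 2 — 7–8, Measure 2 advances.
The agenda winner is Measure 2.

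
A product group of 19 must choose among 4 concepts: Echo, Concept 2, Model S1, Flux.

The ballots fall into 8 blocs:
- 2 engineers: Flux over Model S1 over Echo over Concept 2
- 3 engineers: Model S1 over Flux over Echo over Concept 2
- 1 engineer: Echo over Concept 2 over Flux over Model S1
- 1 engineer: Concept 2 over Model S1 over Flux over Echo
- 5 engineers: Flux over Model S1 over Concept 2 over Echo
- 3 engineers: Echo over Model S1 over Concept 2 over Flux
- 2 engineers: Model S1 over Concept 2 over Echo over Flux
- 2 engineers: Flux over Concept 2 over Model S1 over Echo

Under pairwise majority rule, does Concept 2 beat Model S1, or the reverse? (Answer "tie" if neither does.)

Ballots ranking Concept 2 above Model S1: 1 + 1 + 2 = 4.
Ballots ranking Model S1 above Concept 2: 19 − 4 = 15.
Model S1 wins the head-to-head 15–4.

Model S1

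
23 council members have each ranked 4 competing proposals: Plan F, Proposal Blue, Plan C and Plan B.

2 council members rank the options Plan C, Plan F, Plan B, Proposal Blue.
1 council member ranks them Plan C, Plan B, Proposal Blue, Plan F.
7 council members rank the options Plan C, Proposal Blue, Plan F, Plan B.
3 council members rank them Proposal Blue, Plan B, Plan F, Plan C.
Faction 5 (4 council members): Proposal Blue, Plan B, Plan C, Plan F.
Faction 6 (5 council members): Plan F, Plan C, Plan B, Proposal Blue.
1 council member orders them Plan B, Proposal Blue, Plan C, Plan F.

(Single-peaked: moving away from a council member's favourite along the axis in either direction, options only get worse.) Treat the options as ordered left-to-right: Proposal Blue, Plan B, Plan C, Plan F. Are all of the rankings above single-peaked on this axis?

no

Axis positions: Proposal Blue=1, Plan B=2, Plan C=3, Plan F=4.
Faction 1 (peak Plan C at position 3): ranking walks positions 3-4-2-1, expanding outward from the peak — single-peaked.
Faction 2 (peak Plan C at position 3): ranking walks positions 3-2-1-4, expanding outward from the peak — single-peaked.
Faction 3: ranking walks positions 3-1-4-2; Proposal Blue is ranked above Plan B even though Plan B lies between Proposal Blue and the peak Plan C on the axis — preferences dip and rise again. Not single-peaked.
Faction 4: ranking walks positions 1-2-4-3; Plan F is ranked above Plan C even though Plan C lies between Plan F and the peak Proposal Blue on the axis — preferences dip and rise again. Not single-peaked.
Faction 5 (peak Proposal Blue at position 1): ranking walks positions 1-2-3-4, expanding outward from the peak — single-peaked.
Faction 6 (peak Plan F at position 4): ranking walks positions 4-3-2-1, expanding outward from the peak — single-peaked.
Faction 7 (peak Plan B at position 2): ranking walks positions 2-1-3-4, expanding outward from the peak — single-peaked.
Faction 3 violates single-peakedness, so the profile is not single-peaked on this axis.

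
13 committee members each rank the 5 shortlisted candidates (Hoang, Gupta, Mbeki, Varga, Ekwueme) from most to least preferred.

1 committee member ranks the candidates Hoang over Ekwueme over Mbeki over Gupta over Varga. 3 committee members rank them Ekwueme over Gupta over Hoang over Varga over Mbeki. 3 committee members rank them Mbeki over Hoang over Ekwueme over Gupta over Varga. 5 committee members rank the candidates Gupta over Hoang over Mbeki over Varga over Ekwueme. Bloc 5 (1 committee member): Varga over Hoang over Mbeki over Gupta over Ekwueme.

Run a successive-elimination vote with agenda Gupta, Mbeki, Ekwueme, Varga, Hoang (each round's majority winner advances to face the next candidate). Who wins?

Hoang

Round 1: Gupta vs Mbeki — 8–5, Gupta advances.
Round 2: Gupta vs Ekwueme — 6–7, Ekwueme advances.
Round 3: Ekwueme vs Varga — 7–6, Ekwueme advances.
Round 4: Ekwueme vs Hoang — 3–10, Hoang advances.
Hoang survives the agenda.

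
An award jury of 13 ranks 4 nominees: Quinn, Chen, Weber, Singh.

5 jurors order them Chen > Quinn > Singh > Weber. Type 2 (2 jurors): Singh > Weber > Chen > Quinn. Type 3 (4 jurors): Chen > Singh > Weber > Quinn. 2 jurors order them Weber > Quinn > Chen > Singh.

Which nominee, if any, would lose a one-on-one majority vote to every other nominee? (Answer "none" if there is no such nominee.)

Pairwise majorities:
Quinn vs Chen: Chen wins 11–2.
Quinn vs Weber: 5 for Quinn, 8 for Weber — Weber by 8–5.
Quinn–Singh: Quinn 7–6.
Chen vs Weber: Chen wins 9–4.
Chen vs Singh: Chen is ranked higher on 5+4+2 = 11 ballots, Singh on 2. Chen wins 11–2.
Weber–Singh: Singh 11–2.
No nominee is winless: Quinn beats Singh; Chen beats Quinn; Weber beats Quinn; Singh beats Weber. There is no Condorcet loser.

none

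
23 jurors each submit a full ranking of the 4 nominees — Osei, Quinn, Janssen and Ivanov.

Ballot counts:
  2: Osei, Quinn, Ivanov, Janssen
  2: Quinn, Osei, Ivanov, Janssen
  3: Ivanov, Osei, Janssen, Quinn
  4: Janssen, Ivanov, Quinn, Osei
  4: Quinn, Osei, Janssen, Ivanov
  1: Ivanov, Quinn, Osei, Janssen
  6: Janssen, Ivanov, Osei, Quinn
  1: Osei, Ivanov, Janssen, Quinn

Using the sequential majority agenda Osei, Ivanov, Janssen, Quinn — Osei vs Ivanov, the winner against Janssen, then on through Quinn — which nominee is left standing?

Round 1: Osei vs Ivanov — 9–14, Ivanov advances.
Round 2: Ivanov vs Janssen — 9–14, Janssen advances.
Round 3: Janssen vs Quinn — 14–9, Janssen advances.
Janssen survives the agenda.

Janssen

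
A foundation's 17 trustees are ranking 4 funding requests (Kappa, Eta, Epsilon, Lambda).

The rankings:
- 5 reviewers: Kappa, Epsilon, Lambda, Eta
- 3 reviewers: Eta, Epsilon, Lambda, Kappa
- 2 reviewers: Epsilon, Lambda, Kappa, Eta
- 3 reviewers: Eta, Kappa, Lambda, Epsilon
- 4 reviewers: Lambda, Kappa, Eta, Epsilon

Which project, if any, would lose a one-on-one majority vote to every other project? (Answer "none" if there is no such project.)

none

Head-to-head results (17 reviewers):
Kappa–Eta: Kappa 11–6.
Kappa–Epsilon: Kappa 12–5.
Kappa–Lambda: Lambda 9–8.
Eta vs Epsilon: 3+3+4 = 10 for Eta, 7 for Epsilon — Eta by 10–7.
Eta vs Lambda: Lambda, 11–6.
Epsilon vs Lambda: Epsilon preferred on 5+3+2 = 10 ballots; Epsilon wins 10–7.
Each project has at least one pairwise win (Kappa beats Eta; Eta beats Epsilon; Epsilon beats Lambda; Lambda beats Kappa) — no Condorcet loser.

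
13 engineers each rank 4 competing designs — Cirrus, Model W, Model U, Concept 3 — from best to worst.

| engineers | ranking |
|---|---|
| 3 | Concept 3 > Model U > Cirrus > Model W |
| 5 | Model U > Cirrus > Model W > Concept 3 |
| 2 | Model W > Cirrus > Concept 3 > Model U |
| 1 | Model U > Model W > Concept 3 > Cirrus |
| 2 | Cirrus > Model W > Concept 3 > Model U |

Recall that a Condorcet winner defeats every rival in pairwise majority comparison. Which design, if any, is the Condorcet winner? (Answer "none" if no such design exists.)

Check each pair by majority over 13 ballots:
Cirrus vs Model W: Cirrus preferred on 3+5+2 = 10 ballots; Cirrus wins 10–3.
Cirrus vs Model U: 4 to 9, Model U.
Cirrus vs Concept 3: Cirrus, 9–4.
Model W vs Model U: Model W preferred on 2+2 = 4 ballots; Model U wins 9–4.
Model W vs Concept 3: Model W is ranked higher on 5+2+1+2 = 10 ballots, Concept 3 on 3. Model W wins 10–3.
Model U vs Concept 3: 5+1 = 6 for Model U, 7 for Concept 3 — Concept 3 by 7–6.
Each design drops at least one matchup (Cirrus loses to Model U; Model W loses to Cirrus; Model U loses to Concept 3; Concept 3 loses to Cirrus); the cycle Cirrus beats Concept 3 beats Model U beats Cirrus rules out a Condorcet winner.

none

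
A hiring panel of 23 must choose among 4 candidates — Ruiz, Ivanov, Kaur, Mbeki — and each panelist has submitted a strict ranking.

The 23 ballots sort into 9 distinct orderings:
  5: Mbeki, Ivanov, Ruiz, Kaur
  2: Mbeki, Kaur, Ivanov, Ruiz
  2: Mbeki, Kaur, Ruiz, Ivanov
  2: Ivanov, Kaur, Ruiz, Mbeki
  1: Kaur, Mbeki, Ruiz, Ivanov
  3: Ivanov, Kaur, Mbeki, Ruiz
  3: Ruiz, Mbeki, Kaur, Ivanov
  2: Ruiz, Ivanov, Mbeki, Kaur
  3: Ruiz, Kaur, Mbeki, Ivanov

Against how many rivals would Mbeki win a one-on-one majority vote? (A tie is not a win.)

3

Mbeki against each rival (23 committee members):
Mbeki vs Ruiz: Mbeki wins 13–10.
Mbeki vs Ivanov: Mbeki is ranked higher on 5+2+2+1+3+3 = 16 ballots, Ivanov on 7. Mbeki wins 16–7.
Mbeki–Kaur: Mbeki 14–9.
Mbeki beats Ruiz, Ivanov, Kaur — 3 pairwise wins.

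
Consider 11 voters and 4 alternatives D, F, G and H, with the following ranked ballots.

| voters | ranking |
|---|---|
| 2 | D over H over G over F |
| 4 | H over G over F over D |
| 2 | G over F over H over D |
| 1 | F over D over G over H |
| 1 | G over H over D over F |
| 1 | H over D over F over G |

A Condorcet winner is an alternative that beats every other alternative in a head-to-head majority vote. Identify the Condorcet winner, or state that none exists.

Head-to-head results (11 voters):
D vs F: D preferred on 2+1+1 = 4 ballots; F wins 7–4.
D vs G: 4 to 7, G.
D vs H: 2+1 = 3 for D, 8 for H — H by 8–3.
F vs G: F preferred on 1+1 = 2 ballots; G wins 9–2.
F vs H: 3 to 8, H.
G vs H: G is ranked higher on 2+1+1 = 4 ballots, H on 7. H wins 7–4.
H beats each of D, F, G — H is the Condorcet winner.

H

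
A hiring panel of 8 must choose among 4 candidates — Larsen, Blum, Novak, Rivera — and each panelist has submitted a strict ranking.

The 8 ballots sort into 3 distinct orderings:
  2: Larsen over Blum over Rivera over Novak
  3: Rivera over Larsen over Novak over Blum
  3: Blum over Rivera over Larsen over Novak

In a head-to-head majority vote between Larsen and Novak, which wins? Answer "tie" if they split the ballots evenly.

Larsen

Ballots ranking Larsen above Novak: 2 + 3 + 3 = 8.
Ballots ranking Novak above Larsen: 8 − 8 = 0.
Larsen wins the head-to-head 8–0.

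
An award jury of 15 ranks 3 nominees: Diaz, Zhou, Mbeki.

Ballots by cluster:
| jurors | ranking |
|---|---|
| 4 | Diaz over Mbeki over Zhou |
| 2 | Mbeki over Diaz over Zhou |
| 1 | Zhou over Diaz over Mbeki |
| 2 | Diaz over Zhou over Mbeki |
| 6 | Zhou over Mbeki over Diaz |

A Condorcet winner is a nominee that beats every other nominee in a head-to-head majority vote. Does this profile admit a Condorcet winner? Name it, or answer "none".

none

Head-to-head results (15 jurors):
Diaz vs Zhou: Diaz is ranked higher on 4+2+2 = 8 ballots, Zhou on 7. Diaz wins 8–7.
Diaz vs Mbeki: Diaz is ranked higher on 4+1+2 = 7 ballots, Mbeki on 8. Mbeki wins 8–7.
Zhou vs Mbeki: Zhou preferred on 1+2+6 = 9 ballots; Zhou wins 9–6.
Every nominee loses at least once (Diaz loses to Mbeki; Zhou loses to Diaz; Mbeki loses to Zhou). The majority relation contains the cycle Diaz beats Zhou beats Mbeki beats Diaz, so there is no Condorcet winner.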